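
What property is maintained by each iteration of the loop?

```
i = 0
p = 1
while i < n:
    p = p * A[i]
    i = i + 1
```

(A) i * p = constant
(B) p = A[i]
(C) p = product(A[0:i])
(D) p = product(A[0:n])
C

A loop invariant must hold before the first iteration and be re-established by every execution of the body.

(C) p = product(A[0:i]): Initially i = 0 and p = 1 = product of the empty slice A[0:0]. If p = product(A[0:i]) holds at the top of an iteration, the body sets p to product(A[0:i]) * A[i] = product(A[0:i+1]) and then i to i+1, so the property is restored. At exit i = n, giving p = product(A[0:n]).

The other options fail:
(A) i * p = constant: initially i * p = 0, but after one iteration it is 1 * A[0], which is nonzero in general.
(B) p = A[i]: after the first iteration p = A[0] but i = 1; in general p is a product of several elements, not a single one.
(D) p = product(A[0:n]): false before the loop (p = 1, not the full product) -- it only becomes true at exit.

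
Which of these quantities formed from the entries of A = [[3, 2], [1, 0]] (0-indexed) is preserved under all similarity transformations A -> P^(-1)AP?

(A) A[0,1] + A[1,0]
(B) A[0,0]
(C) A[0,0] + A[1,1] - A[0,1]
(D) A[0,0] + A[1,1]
D

A[0,0] + A[1,1] is the trace of A. By the cyclic property of the trace, tr(P^(-1)AP) = tr(APP^(-1)) = tr(A), so it is the same for every matrix similar to A.

The other combinations are not similarity invariants. For example, take P = [[1, 1], [0, 1]] (det P = 1), so P^(-1) = [[1, -1], [0, 1]] and
B = P^(-1)AP = [[2, 4], [1, 1]].
Evaluating each option on A and on B:
(A) A[0,1] + A[1,0]: 3 for A, 5 for B -> changes
(B) A[0,0]: 3 for A, 2 for B -> changes
(C) A[0,0] + A[1,1] - A[0,1]: 1 for A, -1 for B -> changes
(D) A[0,0] + A[1,1]: 3 for A, 3 for B -> unchanged

Only (D) A[0,0] + A[1,1] = 3 survives (and it does so for every P, not just this one), so it is the invariant.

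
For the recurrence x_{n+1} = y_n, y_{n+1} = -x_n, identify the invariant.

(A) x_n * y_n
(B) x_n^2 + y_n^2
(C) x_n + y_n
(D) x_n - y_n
B

For the recurrence x_{n+1} = y_n, y_{n+1} = -x_n:

x_{n+1}^2 + y_{n+1}^2 = y_n^2 + (-x_n)^2 = x_n^2 + y_n^2
The sum of squares is conserved (like energy in a harmonic oscillator).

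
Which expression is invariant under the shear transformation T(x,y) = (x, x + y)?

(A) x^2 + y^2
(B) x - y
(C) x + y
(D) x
D

Under the shear T(x,y) = (x, x + y):
Substitute the transformed coordinates into each option and compare with the original:
(A) x^2 + y^2  ->  (x)^2 + (x + y)^2 = 2x^2 + 2xy + y^2   [differs from x^2 + y^2: not invariant]
(B) x - y  ->  (x) - (x + y) = -y   [differs from x - y: not invariant]
(C) x + y  ->  (x) + (x + y) = 2x + y   [differs from x + y: not invariant]
(D) x  ->  (x) = x   [equals x: invariant]

Only option (D), x, is unchanged by the transformation.
A vertical shear moves points parallel to the y-axis, so the x-coordinate (and any function of x alone) is unchanged.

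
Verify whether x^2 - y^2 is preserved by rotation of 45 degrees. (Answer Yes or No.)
No

Applying rotation by 45 degrees: x' = x*cos(45 degrees) - y*sin(45 degrees) = sqrt(2)x/2 - sqrt(2)y/2, y' = x*sin(45 degrees) + y*cos(45 degrees) = sqrt(2)x/2 + sqrt(2)y/2

Substituting into x^2 - y^2:
(sqrt(2)x/2 - sqrt(2)y/2)^2 - (sqrt(2)x/2 + sqrt(2)y/2)^2
= -2xy

This differs from the original expression x^2 - y^2, so it is NOT invariant.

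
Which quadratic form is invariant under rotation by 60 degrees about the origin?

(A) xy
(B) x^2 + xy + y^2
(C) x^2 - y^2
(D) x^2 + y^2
D

Rotation by 60 degrees sends (x, y) to (x/2 - sqrt(3)y/2, sqrt(3)x/2 + y/2).
Substitute the transformed coordinates into each option and compare with the original:
(A) xy  ->  (x/2 - sqrt(3)y/2)(sqrt(3)x/2 + y/2) = sqrt(3)x^2/4 - xy/2 - sqrt(3)y^2/4   [differs from xy: not invariant]
(B) x^2 + xy + y^2  ->  (x/2 - sqrt(3)y/2)^2 + (x/2 - sqrt(3)y/2)(sqrt(3)x/2 + y/2) + (sqrt(3)x/2 + y/2)^2 = sqrt(3)x^2/4 + x^2 - xy/2 - sqrt(3)y^2/4 + y^2   [differs from x^2 + xy + y^2: not invariant]
(C) x^2 - y^2  ->  (x/2 - sqrt(3)y/2)^2 - (sqrt(3)x/2 + y/2)^2 = -x^2/2 - sqrt(3)xy + y^2/2   [differs from x^2 - y^2: not invariant]
(D) x^2 + y^2  ->  (x/2 - sqrt(3)y/2)^2 + (sqrt(3)x/2 + y/2)^2 = x^2 + y^2   [equals x^2 + y^2: invariant]

Only option (D), x^2 + y^2, is unchanged by the transformation.
x^2 + y^2 is the squared distance from the origin, which rotations preserve.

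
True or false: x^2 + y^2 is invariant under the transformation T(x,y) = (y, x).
True

Substitute T(x,y) = (y, x) into the expression and compare with the original.

Original: x^2 + y^2
After applying T: (y)^2 + (x)^2 = x^2 + y^2

This is identical to the original x^2 + y^2, so the expression is invariant.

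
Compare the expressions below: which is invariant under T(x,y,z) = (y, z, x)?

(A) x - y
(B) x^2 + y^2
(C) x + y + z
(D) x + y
C

Apply T(x,y,z) = (y, z, x) to each option, i.e. replace (x, y, z) by the transformed coordinates.
Substitute the transformed coordinates into each option and compare with the original:
(A) x - y  ->  (y) - (z) = y - z   [differs from x - y: not invariant]
(B) x^2 + y^2  ->  (y)^2 + (z)^2 = y^2 + z^2   [differs from x^2 + y^2: not invariant]
(C) x + y + z  ->  (y) + (z) + (x) = x + y + z   [equals x + y + z: invariant]
(D) x + y  ->  (y) + (z) = y + z   [differs from x + y: not invariant]

Only option (C), x + y + z, is unchanged by the transformation.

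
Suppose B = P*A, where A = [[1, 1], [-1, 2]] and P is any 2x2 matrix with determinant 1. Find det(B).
3

By the multiplicative property of determinants, det(B) = det(P*A) = det(P) * det(A) = det(A),
so the determinant is invariant under multiplication by any determinant-1 matrix; we just need det(A).

det(A) = (1)(2) - (1)(-1) = 2 - (-1) = 3

Therefore det(B) = 1 * 3 = 3.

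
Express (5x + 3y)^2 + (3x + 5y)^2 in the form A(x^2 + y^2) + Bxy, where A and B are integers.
34(x^2 + y^2) + 60xy

Expanding: (5x + 3y)^2 = 25x^2 + 30xy + 9y^2
(3x + 5y)^2 = 9x^2 + 30xy + 25y^2
Sum = (25+9)(x^2+y^2) + 60xy = 34(x^2 + y^2) + 60xy
This is symmetric in x and y.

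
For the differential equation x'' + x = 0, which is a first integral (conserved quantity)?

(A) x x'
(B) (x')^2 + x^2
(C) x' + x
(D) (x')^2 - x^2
B

A first integral I satisfies dI/dt = 0 along every solution. Differentiate each option and use the equation of motion:
(A) d/dt[x x'] = (x')^2 + x x'' = (x')^2 - x^2, not identically 0
(B) d/dt[(x')^2 + x^2] = 2x'x'' + 2x x' = 2x'(-x) + 2x x' = 0
(C) d/dt[x' + x] = x'' + x' = -x + x', not identically 0
(D) d/dt[(x')^2 - x^2] = 2x'x'' - 2x x' = -4x x', not identically 0

Only (B) has zero time-derivative. So the energy-like quantity (x')^2 + x^2 is the first integral.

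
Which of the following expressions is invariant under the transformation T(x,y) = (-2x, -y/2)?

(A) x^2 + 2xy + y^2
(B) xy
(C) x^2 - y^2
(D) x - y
B

An expression E(x,y) is invariant under T if E(T(x,y)) = E(x,y). Here T(x,y) = (-2x, -y/2).
Substitute the transformed coordinates into each option and compare with the original:
(A) x^2 + 2xy + y^2  ->  (-2x)^2 + 2(-2x)(-y/2) + (-y/2)^2 = 4x^2 + 2xy + y^2/4   [differs from x^2 + 2xy + y^2: not invariant]
(B) xy  ->  (-2x)(-y/2) = xy   [equals xy: invariant]
(C) x^2 - y^2  ->  (-2x)^2 - (-y/2)^2 = 4x^2 - y^2/4   [differs from x^2 - y^2: not invariant]
(D) x - y  ->  (-2x) - (-y/2) = -2x + y/2   [differs from x - y: not invariant]

Only option (B), xy, is unchanged by the transformation.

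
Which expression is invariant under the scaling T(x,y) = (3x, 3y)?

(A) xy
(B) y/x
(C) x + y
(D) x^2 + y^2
B

Under the uniform scaling T(x,y) = (3x, 3y):
Substitute the transformed coordinates into each option and compare with the original:
(A) xy  ->  (3x)(3y) = 9xy   [differs from xy: not invariant]
(B) y/x  ->  (3y)/(3x) = y/x   [equals y/x: invariant]
(C) x + y  ->  (3x) + (3y) = 3x + 3y   [differs from x + y: not invariant]
(D) x^2 + y^2  ->  (3x)^2 + (3y)^2 = 9x^2 + 9y^2   [differs from x^2 + y^2: not invariant]

Only option (B), y/x, is unchanged by the transformation.
The common factor 3 cancels in a ratio of coordinates, while sums, products and sums of squares pick up factors of 3 or 9.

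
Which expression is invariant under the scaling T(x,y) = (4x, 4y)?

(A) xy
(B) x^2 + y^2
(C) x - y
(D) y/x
D

Under the uniform scaling T(x,y) = (4x, 4y):
Substitute the transformed coordinates into each option and compare with the original:
(A) xy  ->  (4x)(4y) = 16xy   [differs from xy: not invariant]
(B) x^2 + y^2  ->  (4x)^2 + (4y)^2 = 16x^2 + 16y^2   [differs from x^2 + y^2: not invariant]
(C) x - y  ->  (4x) - (4y) = 4x - 4y   [differs from x - y: not invariant]
(D) y/x  ->  (4y)/(4x) = y/x   [equals y/x: invariant]

Only option (D), y/x, is unchanged by the transformation.
The common factor 4 cancels in a ratio of coordinates, while sums, products and sums of squares pick up factors of 4 or 16.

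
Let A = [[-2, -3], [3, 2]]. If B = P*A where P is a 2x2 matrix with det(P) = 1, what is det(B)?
5

By the multiplicative property of determinants, det(B) = det(P*A) = det(P) * det(A) = det(A),
so the determinant is invariant under multiplication by any determinant-1 matrix; we just need det(A).

det(A) = (-2)(2) - (-3)(3) = -4 - (-9) = 5

Therefore det(B) = 1 * 5 = 5.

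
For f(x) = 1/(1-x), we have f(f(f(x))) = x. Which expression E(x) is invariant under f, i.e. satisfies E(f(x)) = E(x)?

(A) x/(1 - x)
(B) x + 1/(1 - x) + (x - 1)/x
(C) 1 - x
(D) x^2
B

Replace x by f(x) = 1/(1 - x) in each option and simplify. As a quick numerical cross-check, also compare E(3) with E(f(3)) = E(-1/2).

(A) x/(1 - x)  ->  (1/(1 - x))/(1 - (1/(1 - x))) = -1/x; check: E(3) = -3/2 but E(-1/2) = -1/3.   [not invariant]
(B) x + 1/(1 - x) + (x - 1)/x  ->  (1/(1 - x)) + 1/(1 - (1/(1 - x))) + ((1/(1 - x)) - 1)/(1/(1 - x)), which simplifies back to x + 1/(1 - x) + (x - 1)/x; check: E(3) = 19/6, E(-1/2) = 19/6.   [invariant]
(C) 1 - x  ->  1 - (1/(1 - x)) = x/(x - 1); check: E(3) = -2 but E(-1/2) = 3/2.   [not invariant]
(D) x^2  ->  (1/(1 - x))^2 = (x - 1)^(-2); check: E(3) = 9 but E(-1/2) = 1/4.   [not invariant]

Only (B) is unchanged. Indeed f(f(x)) = 1/(1 - 1/(1-x)) = (1-x)/(-x) = (x-1)/x, so E(x) = x + f(x) + f(f(x)) is the sum over the whole 3-cycle; applying f just permutes the three terms cyclically (x -> f(x) -> f(f(x)) -> x), leaving the sum unchanged.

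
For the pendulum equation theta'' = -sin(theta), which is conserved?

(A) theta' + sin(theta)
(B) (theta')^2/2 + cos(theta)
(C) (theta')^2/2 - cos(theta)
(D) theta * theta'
C

A first integral I satisfies dI/dt = 0 along every solution. Differentiate each option and use the equation of motion:
(A) d/dt[theta' + sin(theta)] = theta'' + cos(theta) theta' = -sin(theta) + theta' cos(theta), not identically 0
(B) d/dt[(theta')^2/2 + cos(theta)] = theta' theta'' - sin(theta) theta' = -2 theta' sin(theta), not identically 0
(C) d/dt[(theta')^2/2 - cos(theta)] = theta' theta'' + sin(theta) theta' = theta'(-sin(theta)) + theta' sin(theta) = 0
(D) d/dt[theta * theta'] = (theta')^2 + theta theta'' = (theta')^2 - theta sin(theta), not identically 0

Only (C) has zero time-derivative. This is the total energy: kinetic (theta')^2/2 plus potential -cos(theta).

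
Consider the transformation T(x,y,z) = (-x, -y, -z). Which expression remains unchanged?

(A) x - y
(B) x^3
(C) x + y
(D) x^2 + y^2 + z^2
D

Apply T(x,y,z) = (-x, -y, -z) to each option, i.e. replace (x, y, z) by the transformed coordinates.
Substitute the transformed coordinates into each option and compare with the original:
(A) x - y  ->  (-x) - (-y) = -x + y   [differs from x - y: not invariant]
(B) x^3  ->  (-x)^3 = -x^3   [differs from x^3: not invariant]
(C) x + y  ->  (-x) + (-y) = -x - y   [differs from x + y: not invariant]
(D) x^2 + y^2 + z^2  ->  (-x)^2 + (-y)^2 + (-z)^2 = x^2 + y^2 + z^2   [equals x^2 + y^2 + z^2: invariant]

Only option (D), x^2 + y^2 + z^2, is unchanged by the transformation.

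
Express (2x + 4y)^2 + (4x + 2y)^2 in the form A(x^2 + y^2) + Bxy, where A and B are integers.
20(x^2 + y^2) + 32xy

Expanding: (2x + 4y)^2 = 4x^2 + 16xy + 16y^2
(4x + 2y)^2 = 16x^2 + 16xy + 4y^2
Sum = (4+16)(x^2+y^2) + 32xy = 20(x^2 + y^2) + 32xy
This is symmetric in x and y.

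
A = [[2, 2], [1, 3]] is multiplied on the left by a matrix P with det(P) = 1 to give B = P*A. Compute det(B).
4

By the multiplicative property of determinants, det(B) = det(P*A) = det(P) * det(A) = det(A),
so the determinant is invariant under multiplication by any determinant-1 matrix; we just need det(A).

det(A) = (2)(3) - (2)(1) = 6 - 2 = 4

Therefore det(B) = 1 * 4 = 4.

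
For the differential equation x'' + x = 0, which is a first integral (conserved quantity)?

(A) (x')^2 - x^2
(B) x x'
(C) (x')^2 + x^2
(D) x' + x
C

A first integral I satisfies dI/dt = 0 along every solution. Differentiate each option and use the equation of motion:
(A) d/dt[(x')^2 - x^2] = 2x'x'' - 2x x' = -4x x', not identically 0
(B) d/dt[x x'] = (x')^2 + x x'' = (x')^2 - x^2, not identically 0
(C) d/dt[(x')^2 + x^2] = 2x'x'' + 2x x' = 2x'(-x) + 2x x' = 0
(D) d/dt[x' + x] = x'' + x' = -x + x', not identically 0

Only (C) has zero time-derivative. So the energy-like quantity (x')^2 + x^2 is the first integral.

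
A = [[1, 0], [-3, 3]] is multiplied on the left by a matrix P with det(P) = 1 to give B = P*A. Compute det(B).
3

By the multiplicative property of determinants, det(B) = det(P*A) = det(P) * det(A) = det(A),
so the determinant is invariant under multiplication by any determinant-1 matrix; we just need det(A).

det(A) = (1)(3) - (0)(-3) = 3 - 0 = 3

Therefore det(B) = 1 * 3 = 3.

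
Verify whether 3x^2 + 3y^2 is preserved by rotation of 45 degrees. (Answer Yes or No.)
Yes

Applying rotation by 45 degrees: x' = x*cos(45 degrees) - y*sin(45 degrees) = sqrt(2)x/2 - sqrt(2)y/2, y' = x*sin(45 degrees) + y*cos(45 degrees) = sqrt(2)x/2 + sqrt(2)y/2

Substituting into 3x^2 + 3y^2:
3(sqrt(2)x/2 - sqrt(2)y/2)^2 + 3(sqrt(2)x/2 + sqrt(2)y/2)^2
= 3x^2 + 3y^2

This equals the original expression 3x^2 + 3y^2, so it IS invariant.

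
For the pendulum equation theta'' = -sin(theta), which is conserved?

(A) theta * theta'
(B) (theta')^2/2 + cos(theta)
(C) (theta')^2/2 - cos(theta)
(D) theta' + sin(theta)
C

A first integral I satisfies dI/dt = 0 along every solution. Differentiate each option and use the equation of motion:
(A) d/dt[theta * theta'] = (theta')^2 + theta theta'' = (theta')^2 - theta sin(theta), not identically 0
(B) d/dt[(theta')^2/2 + cos(theta)] = theta' theta'' - sin(theta) theta' = -2 theta' sin(theta), not identically 0
(C) d/dt[(theta')^2/2 - cos(theta)] = theta' theta'' + sin(theta) theta' = theta'(-sin(theta)) + theta' sin(theta) = 0
(D) d/dt[theta' + sin(theta)] = theta'' + cos(theta) theta' = -sin(theta) + theta' cos(theta), not identically 0

Only (C) has zero time-derivative. This is the total energy: kinetic (theta')^2/2 plus potential -cos(theta).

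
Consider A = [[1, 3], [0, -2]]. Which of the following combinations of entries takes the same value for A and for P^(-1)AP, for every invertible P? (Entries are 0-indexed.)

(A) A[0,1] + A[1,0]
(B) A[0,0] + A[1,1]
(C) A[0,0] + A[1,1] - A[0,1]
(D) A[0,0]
B

A[0,0] + A[1,1] is the trace of A. By the cyclic property of the trace, tr(P^(-1)AP) = tr(APP^(-1)) = tr(A), so it is the same for every matrix similar to A.

The other combinations are not similarity invariants. For example, take P = [[2, 1], [1, 1]] (det P = 1), so P^(-1) = [[1, -1], [-1, 2]] and
B = P^(-1)AP = [[7, 6], [-9, -8]].
Evaluating each option on A and on B:
(A) A[0,1] + A[1,0]: 3 for A, -3 for B -> changes
(B) A[0,0] + A[1,1]: -1 for A, -1 for B -> unchanged
(C) A[0,0] + A[1,1] - A[0,1]: -4 for A, -7 for B -> changes
(D) A[0,0]: 1 for A, 7 for B -> changes

Only (B) A[0,0] + A[1,1] = -1 survives (and it does so for every P, not just this one), so it is the invariant.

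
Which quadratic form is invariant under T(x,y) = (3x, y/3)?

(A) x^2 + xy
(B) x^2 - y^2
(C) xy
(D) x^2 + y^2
C

T multiplies x by 3 and divides y by 3.
Substitute the transformed coordinates into each option and compare with the original:
(A) x^2 + xy  ->  (3x)^2 + (3x)(y/3) = 9x^2 + xy   [differs from x^2 + xy: not invariant]
(B) x^2 - y^2  ->  (3x)^2 - (y/3)^2 = 9x^2 - y^2/9   [differs from x^2 - y^2: not invariant]
(C) xy  ->  (3x)(y/3) = xy   [equals xy: invariant]
(D) x^2 + y^2  ->  (3x)^2 + (y/3)^2 = 9x^2 + y^2/9   [differs from x^2 + y^2: not invariant]

Only option (C), xy, is unchanged by the transformation.
The factors 3 and 1/3 cancel only in the pure product xy.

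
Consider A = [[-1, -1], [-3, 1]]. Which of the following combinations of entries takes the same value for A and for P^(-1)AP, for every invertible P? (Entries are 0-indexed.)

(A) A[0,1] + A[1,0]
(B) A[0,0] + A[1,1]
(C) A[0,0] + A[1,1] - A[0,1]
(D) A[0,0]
B

A[0,0] + A[1,1] is the trace of A. By the cyclic property of the trace, tr(P^(-1)AP) = tr(APP^(-1)) = tr(A), so it is the same for every matrix similar to A.

The other combinations are not similarity invariants. For example, take P = [[2, 1], [1, 1]] (det P = 1), so P^(-1) = [[1, -1], [-1, 2]] and
B = P^(-1)AP = [[2, 0], [-7, -2]].
Evaluating each option on A and on B:
(A) A[0,1] + A[1,0]: -4 for A, -7 for B -> changes
(B) A[0,0] + A[1,1]: 0 for A, 0 for B -> unchanged
(C) A[0,0] + A[1,1] - A[0,1]: 1 for A, 0 for B -> changes
(D) A[0,0]: -1 for A, 2 for B -> changes

Only (B) A[0,0] + A[1,1] = 0 survives (and it does so for every P, not just this one), so it is the invariant.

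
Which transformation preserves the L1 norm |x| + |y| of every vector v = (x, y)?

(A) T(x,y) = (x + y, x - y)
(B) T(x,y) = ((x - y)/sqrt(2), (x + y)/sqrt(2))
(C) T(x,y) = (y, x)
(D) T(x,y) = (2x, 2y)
C

A transformation preserves a norm if ||T(v)|| = ||v|| for every v; a single vector where the norm changes rules an option out.

(A) T(x,y) = (x + y, x - y): v = (1, 0) has norm |1| + |0| = 1, but T(v) = (1, 1) has norm 2 -- not preserved.
(B) T(x,y) = ((x - y)/sqrt(2), (x + y)/sqrt(2)): v = (1, 0) has norm |1| + |0| = 1, but T(v) = (sqrt(2)/2, sqrt(2)/2) has norm sqrt(2) -- not preserved.
(C) T(x,y) = (y, x): preserves the norm -- it only permutes the coordinates and/or flips signs, which leaves |x| + |y| unchanged.
(D) T(x,y) = (2x, 2y): v = (1, 0) has norm |1| + |0| = 1, but T(v) = (2, 0) has norm 2 -- not preserved.

Therefore the answer is (C).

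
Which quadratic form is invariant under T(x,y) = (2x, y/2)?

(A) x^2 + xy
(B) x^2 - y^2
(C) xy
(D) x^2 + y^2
C

T multiplies x by 2 and divides y by 2.
Substitute the transformed coordinates into each option and compare with the original:
(A) x^2 + xy  ->  (2x)^2 + (2x)(y/2) = 4x^2 + xy   [differs from x^2 + xy: not invariant]
(B) x^2 - y^2  ->  (2x)^2 - (y/2)^2 = 4x^2 - y^2/4   [differs from x^2 - y^2: not invariant]
(C) xy  ->  (2x)(y/2) = xy   [equals xy: invariant]
(D) x^2 + y^2  ->  (2x)^2 + (y/2)^2 = 4x^2 + y^2/4   [differs from x^2 + y^2: not invariant]

Only option (C), xy, is unchanged by the transformation.
The factors 2 and 1/2 cancel only in the pure product xy.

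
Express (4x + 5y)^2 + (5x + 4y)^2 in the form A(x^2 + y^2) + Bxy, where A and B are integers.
41(x^2 + y^2) + 80xy

Expanding: (4x + 5y)^2 = 16x^2 + 40xy + 25y^2
(5x + 4y)^2 = 25x^2 + 40xy + 16y^2
Sum = (16+25)(x^2+y^2) + 80xy = 41(x^2 + y^2) + 80xy
This is symmetric in x and y.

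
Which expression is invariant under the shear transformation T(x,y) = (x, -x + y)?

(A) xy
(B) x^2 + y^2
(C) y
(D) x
D

Under the shear T(x,y) = (x, -x + y):
Substitute the transformed coordinates into each option and compare with the original:
(A) xy  ->  (x)(-x + y) = -x^2 + xy   [differs from xy: not invariant]
(B) x^2 + y^2  ->  (x)^2 + (-x + y)^2 = 2x^2 - 2xy + y^2   [differs from x^2 + y^2: not invariant]
(C) y  ->  (-x + y) = -x + y   [differs from y: not invariant]
(D) x  ->  (x) = x   [equals x: invariant]

Only option (D), x, is unchanged by the transformation.
A vertical shear moves points parallel to the y-axis, so the x-coordinate (and any function of x alone) is unchanged.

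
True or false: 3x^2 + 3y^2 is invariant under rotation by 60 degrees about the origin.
True

Applying rotation by 60 degrees: x' = x*cos(60 degrees) - y*sin(60 degrees) = x/2 - sqrt(3)y/2, y' = x*sin(60 degrees) + y*cos(60 degrees) = sqrt(3)x/2 + y/2

Substituting into 3x^2 + 3y^2:
3(x/2 - sqrt(3)y/2)^2 + 3(sqrt(3)x/2 + y/2)^2
= 3x^2 + 3y^2

This equals the original expression 3x^2 + 3y^2, so it IS invariant.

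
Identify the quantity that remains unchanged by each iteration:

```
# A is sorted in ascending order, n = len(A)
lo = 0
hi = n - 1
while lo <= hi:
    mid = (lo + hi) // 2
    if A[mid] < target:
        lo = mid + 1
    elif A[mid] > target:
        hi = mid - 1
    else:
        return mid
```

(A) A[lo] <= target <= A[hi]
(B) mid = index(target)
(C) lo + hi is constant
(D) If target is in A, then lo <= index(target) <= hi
D

A loop invariant must hold before the first iteration and be re-established by every execution of the body.

(D) If target is in A, then lo <= index(target) <= hi: Before the loop [lo, hi] = [0, n-1] covers every index. When A[mid] < target, sortedness puts target strictly to the right of mid, so setting lo = mid + 1 keeps index(target) in [lo, hi]; symmetrically for hi = mid - 1. Hence 'if target is in A then lo <= index(target) <= hi' holds after every iteration, and when lo > hi it proves target is absent.

The other options fail:
(A) A[lo] <= target <= A[hi]: fails when target is not in A (e.g. target < A[0] already violates it before the loop), so it is not maintained in general.
(B) mid = index(target): mid is just the current probe; it equals index(target) only on the iteration that returns.
(C) lo + hi is constant: each iteration moves exactly one of lo, hi, so lo + hi changes (e.g. 0 + (n-1) becomes (mid+1) + (n-1)).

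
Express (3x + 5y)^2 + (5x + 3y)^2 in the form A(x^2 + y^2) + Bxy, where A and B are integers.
34(x^2 + y^2) + 60xy

Expanding: (3x + 5y)^2 = 9x^2 + 30xy + 25y^2
(5x + 3y)^2 = 25x^2 + 30xy + 9y^2
Sum = (9+25)(x^2+y^2) + 60xy = 34(x^2 + y^2) + 60xy
This is symmetric in x and y.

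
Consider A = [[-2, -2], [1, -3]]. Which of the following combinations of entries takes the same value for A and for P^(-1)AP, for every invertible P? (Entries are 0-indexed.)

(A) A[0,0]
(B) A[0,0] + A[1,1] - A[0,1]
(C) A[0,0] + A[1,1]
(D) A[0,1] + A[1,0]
C

A[0,0] + A[1,1] is the trace of A. By the cyclic property of the trace, tr(P^(-1)AP) = tr(APP^(-1)) = tr(A), so it is the same for every matrix similar to A.

The other combinations are not similarity invariants. For example, take P = [[1, -1], [0, 1]] (det P = 1), so P^(-1) = [[1, 1], [0, 1]] and
B = P^(-1)AP = [[-1, -4], [1, -4]].
Evaluating each option on A and on B:
(A) A[0,0]: -2 for A, -1 for B -> changes
(B) A[0,0] + A[1,1] - A[0,1]: -3 for A, -1 for B -> changes
(C) A[0,0] + A[1,1]: -5 for A, -5 for B -> unchanged
(D) A[0,1] + A[1,0]: -1 for A, -3 for B -> changes

Only (C) A[0,0] + A[1,1] = -5 survives (and it does so for every P, not just this one), so it is the invariant.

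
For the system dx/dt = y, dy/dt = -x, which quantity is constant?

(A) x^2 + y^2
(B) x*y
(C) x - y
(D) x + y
A

A first integral I satisfies dI/dt = 0 along every solution. Differentiate each option and use the equation of motion:
(A) d/dt[x^2 + y^2] = 2x*dx/dt + 2y*dy/dt = 2x*y + 2y*(-x) = 0
(B) d/dt[x*y] = (dx/dt)y + x(dy/dt) = y^2 - x^2, not identically 0
(C) d/dt[x - y] = y - (-x) = x + y, not identically 0
(D) d/dt[x + y] = y + (-x) = y - x, not identically 0

Only (A) has zero time-derivative. So x^2 + y^2 (the squared radius; trajectories are circles) is the conserved quantity.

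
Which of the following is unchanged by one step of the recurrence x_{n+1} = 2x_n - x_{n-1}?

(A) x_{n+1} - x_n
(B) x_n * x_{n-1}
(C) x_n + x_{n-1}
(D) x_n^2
A

For the recurrence x_{n+1} = 2x_n - x_{n-1}:

If x_{n+1} = 2x_n - x_{n-1}, then:
x_{n+1} - x_n = x_n - x_{n-1}
The first difference is constant throughout the sequence.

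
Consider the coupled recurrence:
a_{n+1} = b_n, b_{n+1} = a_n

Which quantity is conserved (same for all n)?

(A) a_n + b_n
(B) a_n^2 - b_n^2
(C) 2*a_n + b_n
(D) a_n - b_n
A

Replace a_n by a_{n+1} = b_n and b_n by b_{n+1} = a_n in each option and simplify:
(A) a_n + b_n  ->  (b_n) + (a_n) = a_n + b_n   [conserved]
(B) a_n^2 - b_n^2  ->  (b_n)^2 - (a_n)^2 = -a_n^2 + b_n^2   [not conserved]
(C) 2*a_n + b_n  ->  2*(b_n) + (a_n) = a_n + 2*b_n   [not conserved]
(D) a_n - b_n  ->  (b_n) - (a_n) = -a_n + b_n   [not conserved]

Only (A) a_n + b_n returns to itself after one step, so it is the conserved quantity.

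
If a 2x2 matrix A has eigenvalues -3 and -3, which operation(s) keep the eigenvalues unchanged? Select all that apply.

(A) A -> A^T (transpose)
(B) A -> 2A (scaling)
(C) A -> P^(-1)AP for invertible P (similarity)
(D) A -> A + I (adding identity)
A and C

Eigenvalues are preserved by:
1. Similarity transformations: A -> P^(-1)AP (same characteristic polynomial)
2. Transpose: A^T has the same eigenvalues as A

Eigenvalues are NOT preserved by:
- Adding identity: eigenvalues become -3+1, -3+1
- Scaling: eigenvalues become -6, -6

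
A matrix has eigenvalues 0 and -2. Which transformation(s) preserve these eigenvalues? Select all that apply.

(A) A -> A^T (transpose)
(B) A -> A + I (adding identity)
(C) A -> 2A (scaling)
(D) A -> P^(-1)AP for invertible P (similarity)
A and D

Eigenvalues are preserved by:
1. Similarity transformations: A -> P^(-1)AP (same characteristic polynomial)
2. Transpose: A^T has the same eigenvalues as A

Eigenvalues are NOT preserved by:
- Adding identity: eigenvalues become 0+1, -2+1
- Scaling: eigenvalues become 0, -4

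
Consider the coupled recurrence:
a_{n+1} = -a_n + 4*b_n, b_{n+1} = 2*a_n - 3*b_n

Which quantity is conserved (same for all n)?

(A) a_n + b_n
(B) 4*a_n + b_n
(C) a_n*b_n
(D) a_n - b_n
A

Replace a_n by a_{n+1} = -a_n + 4*b_n and b_n by b_{n+1} = 2*a_n - 3*b_n in each option and simplify:
(A) a_n + b_n  ->  (-a_n + 4*b_n) + (2*a_n - 3*b_n) = a_n + b_n   [conserved]
(B) 4*a_n + b_n  ->  4*(-a_n + 4*b_n) + (2*a_n - 3*b_n) = -2*a_n + 13*b_n   [not conserved]
(C) a_n*b_n  ->  (-a_n + 4*b_n)*(2*a_n - 3*b_n) = -2*a_n^2 + 11*a_n*b_n - 12*b_n^2   [not conserved]
(D) a_n - b_n  ->  (-a_n + 4*b_n) - (2*a_n - 3*b_n) = -3*a_n + 7*b_n   [not conserved]

Only (A) a_n + b_n returns to itself after one step, so it is the conserved quantity.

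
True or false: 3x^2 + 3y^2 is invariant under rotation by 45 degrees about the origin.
True

Applying rotation by 45 degrees: x' = x*cos(45 degrees) - y*sin(45 degrees) = sqrt(2)x/2 - sqrt(2)y/2, y' = x*sin(45 degrees) + y*cos(45 degrees) = sqrt(2)x/2 + sqrt(2)y/2

Substituting into 3x^2 + 3y^2:
3(sqrt(2)x/2 - sqrt(2)y/2)^2 + 3(sqrt(2)x/2 + sqrt(2)y/2)^2
= 3x^2 + 3y^2

This equals the original expression 3x^2 + 3y^2, so it IS invariant.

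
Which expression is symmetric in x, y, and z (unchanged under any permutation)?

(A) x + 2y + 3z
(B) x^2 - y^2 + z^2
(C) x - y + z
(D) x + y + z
D

A symmetric expression is unchanged when the variables are permuted; here the transformation to test is the swap (x, y) -> (y, x).
A symmetric expression must survive every permutation; the single swap x <-> y already eliminates the distractors, and the keyed expression is also unchanged by x <-> z and y <-> z (each variable enters it in exactly the same way).
Substitute the transformed coordinates into each option and compare with the original:
(A) x + 2y + 3z  ->  (y) + 2(x) + 3z = 2x + y + 3z   [differs from x + 2y + 3z: not invariant]
(B) x^2 - y^2 + z^2  ->  (y)^2 - (x)^2 + z^2 = -x^2 + y^2 + z^2   [differs from x^2 - y^2 + z^2: not invariant]
(C) x - y + z  ->  (y) - (x) + z = -x + y + z   [differs from x - y + z: not invariant]
(D) x + y + z  ->  (y) + (x) + z = x + y + z   [equals x + y + z: invariant]

Only option (D), x + y + z, is unchanged by the transformation.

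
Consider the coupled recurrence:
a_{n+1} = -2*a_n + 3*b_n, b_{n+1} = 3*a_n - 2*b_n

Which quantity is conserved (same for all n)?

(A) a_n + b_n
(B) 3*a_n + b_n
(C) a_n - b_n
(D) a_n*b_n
A

Replace a_n by a_{n+1} = -2*a_n + 3*b_n and b_n by b_{n+1} = 3*a_n - 2*b_n in each option and simplify:
(A) a_n + b_n  ->  (-2*a_n + 3*b_n) + (3*a_n - 2*b_n) = a_n + b_n   [conserved]
(B) 3*a_n + b_n  ->  3*(-2*a_n + 3*b_n) + (3*a_n - 2*b_n) = -3*a_n + 7*b_n   [not conserved]
(C) a_n - b_n  ->  (-2*a_n + 3*b_n) - (3*a_n - 2*b_n) = -5*a_n + 5*b_n   [not conserved]
(D) a_n*b_n  ->  (-2*a_n + 3*b_n)*(3*a_n - 2*b_n) = -6*a_n^2 + 13*a_n*b_n - 6*b_n^2   [not conserved]

Only (A) a_n + b_n returns to itself after one step, so it is the conserved quantity.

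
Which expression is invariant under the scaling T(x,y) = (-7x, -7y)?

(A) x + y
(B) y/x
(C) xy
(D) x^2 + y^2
B

Under the uniform scaling T(x,y) = (-7x, -7y):
Substitute the transformed coordinates into each option and compare with the original:
(A) x + y  ->  (-7x) + (-7y) = -7x - 7y   [differs from x + y: not invariant]
(B) y/x  ->  (-7y)/(-7x) = y/x   [equals y/x: invariant]
(C) xy  ->  (-7x)(-7y) = 49xy   [differs from xy: not invariant]
(D) x^2 + y^2  ->  (-7x)^2 + (-7y)^2 = 49x^2 + 49y^2   [differs from x^2 + y^2: not invariant]

Only option (B), y/x, is unchanged by the transformation.
The common factor -7 cancels in a ratio of coordinates, while sums, products and sums of squares pick up factors of -7 or 49.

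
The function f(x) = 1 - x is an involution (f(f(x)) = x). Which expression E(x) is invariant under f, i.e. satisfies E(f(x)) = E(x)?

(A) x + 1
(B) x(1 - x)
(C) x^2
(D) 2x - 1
B

Replace x by f(x) = 1 - x in each option and simplify. As a quick numerical cross-check, also compare E(4) with E(f(4)) = E(-3).

(A) x + 1  ->  (1 - x) + 1 = 2 - x; check: E(4) = 5 but E(-3) = -2.   [not invariant]
(B) x(1 - x)  ->  (1 - x)(1 - (1 - x)), which simplifies back to x(1 - x); check: E(4) = -12, E(-3) = -12.   [invariant]
(C) x^2  ->  (1 - x)^2 = (x - 1)^2; check: E(4) = 16 but E(-3) = 9.   [not invariant]
(D) 2x - 1  ->  2(1 - x) - 1 = 1 - 2x; check: E(4) = 7 but E(-3) = -7.   [not invariant]

Only (B) is unchanged. E is symmetric under swapping x with f(x) = 1 - x, which is exactly what an involution does.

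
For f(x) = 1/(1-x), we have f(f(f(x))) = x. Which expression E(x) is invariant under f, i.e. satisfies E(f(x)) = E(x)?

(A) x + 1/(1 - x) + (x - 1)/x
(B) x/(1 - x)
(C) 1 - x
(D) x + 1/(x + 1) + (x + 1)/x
A

Replace x by f(x) = 1/(1 - x) in each option and simplify. As a quick numerical cross-check, also compare E(3) with E(f(3)) = E(-1/2).

(A) x + 1/(1 - x) + (x - 1)/x  ->  (1/(1 - x)) + 1/(1 - (1/(1 - x))) + ((1/(1 - x)) - 1)/(1/(1 - x)), which simplifies back to x + 1/(1 - x) + (x - 1)/x; check: E(3) = 19/6, E(-1/2) = 19/6.   [invariant]
(B) x/(1 - x)  ->  (1/(1 - x))/(1 - (1/(1 - x))) = -1/x; check: E(3) = -3/2 but E(-1/2) = -1/3.   [not invariant]
(C) 1 - x  ->  1 - (1/(1 - x)) = x/(x - 1); check: E(3) = -2 but E(-1/2) = 3/2.   [not invariant]
(D) x + 1/(x + 1) + (x + 1)/x  ->  (1/(1 - x)) + 1/((1/(1 - x)) + 1) + ((1/(1 - x)) + 1)/(1/(1 - x)) = (-x^3 + 6x^2 - 11x + 7)/(x^2 - 3x + 2); check: E(3) = 55/12 but E(-1/2) = 1/2.   [not invariant]

Only (A) is unchanged. Indeed f(f(x)) = 1/(1 - 1/(1-x)) = (1-x)/(-x) = (x-1)/x, so E(x) = x + f(x) + f(f(x)) is the sum over the whole 3-cycle; applying f just permutes the three terms cyclically (x -> f(x) -> f(f(x)) -> x), leaving the sum unchanged.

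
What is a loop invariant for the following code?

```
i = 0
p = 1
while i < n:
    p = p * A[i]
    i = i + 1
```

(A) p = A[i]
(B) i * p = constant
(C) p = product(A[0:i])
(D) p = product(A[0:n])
C

A loop invariant must hold before the first iteration and be re-established by every execution of the body.

(C) p = product(A[0:i]): Initially i = 0 and p = 1 = product of the empty slice A[0:0]. If p = product(A[0:i]) holds at the top of an iteration, the body sets p to product(A[0:i]) * A[i] = product(A[0:i+1]) and then i to i+1, so the property is restored. At exit i = n, giving p = product(A[0:n]).

The other options fail:
(A) p = A[i]: after the first iteration p = A[0] but i = 1; in general p is a product of several elements, not a single one.
(B) i * p = constant: initially i * p = 0, but after one iteration it is 1 * A[0], which is nonzero in general.
(D) p = product(A[0:n]): false before the loop (p = 1, not the full product) -- it only becomes true at exit.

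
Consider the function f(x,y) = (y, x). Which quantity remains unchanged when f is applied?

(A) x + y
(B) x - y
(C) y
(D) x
A

For f(x,y) = (y, x):
After applying f: x' = y, y' = x. So x' + y' = y + x = x + y.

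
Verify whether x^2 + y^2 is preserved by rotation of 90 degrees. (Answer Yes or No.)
Yes

Applying rotation by 90 degrees: x' = x*cos(90 degrees) - y*sin(90 degrees) = -y, y' = x*sin(90 degrees) + y*cos(90 degrees) = x

Substituting into x^2 + y^2:
(-y)^2 + (x)^2
= x^2 + y^2

This equals the original expression x^2 + y^2, so it IS invariant.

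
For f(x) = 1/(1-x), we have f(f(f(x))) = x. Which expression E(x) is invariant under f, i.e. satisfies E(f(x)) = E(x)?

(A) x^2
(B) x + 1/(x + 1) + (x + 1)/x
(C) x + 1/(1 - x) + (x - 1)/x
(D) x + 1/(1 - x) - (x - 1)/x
C

Replace x by f(x) = 1/(1 - x) in each option and simplify. As a quick numerical cross-check, also compare E(5) with E(f(5)) = E(-1/4).

(A) x^2  ->  (1/(1 - x))^2 = (x - 1)^(-2); check: E(5) = 25 but E(-1/4) = 1/16.   [not invariant]
(B) x + 1/(x + 1) + (x + 1)/x  ->  (1/(1 - x)) + 1/((1/(1 - x)) + 1) + ((1/(1 - x)) + 1)/(1/(1 - x)) = (-x^3 + 6x^2 - 11x + 7)/(x^2 - 3x + 2); check: E(5) = 191/30 but E(-1/4) = -23/12.   [not invariant]
(C) x + 1/(1 - x) + (x - 1)/x  ->  (1/(1 - x)) + 1/(1 - (1/(1 - x))) + ((1/(1 - x)) - 1)/(1/(1 - x)), which simplifies back to x + 1/(1 - x) + (x - 1)/x; check: E(5) = 111/20, E(-1/4) = 111/20.   [invariant]
(D) x + 1/(1 - x) - (x - 1)/x  ->  (1/(1 - x)) + 1/(1 - (1/(1 - x))) - ((1/(1 - x)) - 1)/(1/(1 - x)) = (x^2(1 - x) - x + (x - 1)^2)/(x(x - 1)); check: E(5) = 79/20 but E(-1/4) = -89/20.   [not invariant]

Only (C) is unchanged. Indeed f(f(x)) = 1/(1 - 1/(1-x)) = (1-x)/(-x) = (x-1)/x, so E(x) = x + f(x) + f(f(x)) is the sum over the whole 3-cycle; applying f just permutes the three terms cyclically (x -> f(x) -> f(f(x)) -> x), leaving the sum unchanged.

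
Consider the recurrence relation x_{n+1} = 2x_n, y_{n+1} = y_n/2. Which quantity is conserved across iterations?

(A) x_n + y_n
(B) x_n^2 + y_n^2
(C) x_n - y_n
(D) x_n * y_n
D

For the recurrence x_{n+1} = 2x_n, y_{n+1} = y_n/2:

x_{n+1} * y_{n+1} = (2x_n) * (y_n/2) = x_n * y_n
The product is conserved.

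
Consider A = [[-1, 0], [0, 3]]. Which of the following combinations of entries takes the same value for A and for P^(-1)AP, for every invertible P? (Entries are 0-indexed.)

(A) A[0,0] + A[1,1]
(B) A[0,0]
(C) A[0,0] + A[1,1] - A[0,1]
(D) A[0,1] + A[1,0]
A

A[0,0] + A[1,1] is the trace of A. By the cyclic property of the trace, tr(P^(-1)AP) = tr(APP^(-1)) = tr(A), so it is the same for every matrix similar to A.

The other combinations are not similarity invariants. For example, take P = [[2, 1], [1, 1]] (det P = 1), so P^(-1) = [[1, -1], [-1, 2]] and
B = P^(-1)AP = [[-5, -4], [8, 7]].
Evaluating each option on A and on B:
(A) A[0,0] + A[1,1]: 2 for A, 2 for B -> unchanged
(B) A[0,0]: -1 for A, -5 for B -> changes
(C) A[0,0] + A[1,1] - A[0,1]: 2 for A, 6 for B -> changes
(D) A[0,1] + A[1,0]: 0 for A, 4 for B -> changes

Only (A) A[0,0] + A[1,1] = 2 survives (and it does so for every P, not just this one), so it is the invariant.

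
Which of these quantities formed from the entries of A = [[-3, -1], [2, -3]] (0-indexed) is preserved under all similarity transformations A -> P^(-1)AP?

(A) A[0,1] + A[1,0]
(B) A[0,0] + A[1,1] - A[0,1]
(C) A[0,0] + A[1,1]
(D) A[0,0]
C

A[0,0] + A[1,1] is the trace of A. By the cyclic property of the trace, tr(P^(-1)AP) = tr(APP^(-1)) = tr(A), so it is the same for every matrix similar to A.

The other combinations are not similarity invariants. For example, take P = [[1, 2], [0, 1]] (det P = 1), so P^(-1) = [[1, -2], [0, 1]] and
B = P^(-1)AP = [[-7, -9], [2, 1]].
Evaluating each option on A and on B:
(A) A[0,1] + A[1,0]: 1 for A, -7 for B -> changes
(B) A[0,0] + A[1,1] - A[0,1]: -5 for A, 3 for B -> changes
(C) A[0,0] + A[1,1]: -6 for A, -6 for B -> unchanged
(D) A[0,0]: -3 for A, -7 for B -> changes

Only (C) A[0,0] + A[1,1] = -6 survives (and it does so for every P, not just this one), so it is the invariant.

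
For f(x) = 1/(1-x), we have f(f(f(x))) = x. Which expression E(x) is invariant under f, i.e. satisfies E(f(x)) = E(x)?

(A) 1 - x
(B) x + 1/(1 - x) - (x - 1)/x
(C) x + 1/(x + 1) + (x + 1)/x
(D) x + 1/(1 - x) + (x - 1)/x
D

Replace x by f(x) = 1/(1 - x) in each option and simplify. As a quick numerical cross-check, also compare E(4) with E(f(4)) = E(-1/3).

(A) 1 - x  ->  1 - (1/(1 - x)) = x/(x - 1); check: E(4) = -3 but E(-1/3) = 4/3.   [not invariant]
(B) x + 1/(1 - x) - (x - 1)/x  ->  (1/(1 - x)) + 1/(1 - (1/(1 - x))) - ((1/(1 - x)) - 1)/(1/(1 - x)) = (x^2(1 - x) - x + (x - 1)^2)/(x(x - 1)); check: E(4) = 35/12 but E(-1/3) = -43/12.   [not invariant]
(C) x + 1/(x + 1) + (x + 1)/x  ->  (1/(1 - x)) + 1/((1/(1 - x)) + 1) + ((1/(1 - x)) + 1)/(1/(1 - x)) = (-x^3 + 6x^2 - 11x + 7)/(x^2 - 3x + 2); check: E(4) = 109/20 but E(-1/3) = -5/6.   [not invariant]
(D) x + 1/(1 - x) + (x - 1)/x  ->  (1/(1 - x)) + 1/(1 - (1/(1 - x))) + ((1/(1 - x)) - 1)/(1/(1 - x)), which simplifies back to x + 1/(1 - x) + (x - 1)/x; check: E(4) = 53/12, E(-1/3) = 53/12.   [invariant]

Only (D) is unchanged. Indeed f(f(x)) = 1/(1 - 1/(1-x)) = (1-x)/(-x) = (x-1)/x, so E(x) = x + f(x) + f(f(x)) is the sum over the whole 3-cycle; applying f just permutes the three terms cyclically (x -> f(x) -> f(f(x)) -> x), leaving the sum unchanged.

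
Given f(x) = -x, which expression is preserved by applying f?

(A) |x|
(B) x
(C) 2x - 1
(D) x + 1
A

For f(x) = -x:
Applying f replaces x by -x. Since |-x| = |x|, the absolute value is unchanged by f, whereas x -> -x, 2x - 1 -> -2x - 1 and x + 1 -> -x + 1 all change.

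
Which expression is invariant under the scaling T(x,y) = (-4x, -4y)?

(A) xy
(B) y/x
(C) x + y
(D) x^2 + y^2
B

Under the uniform scaling T(x,y) = (-4x, -4y):
Substitute the transformed coordinates into each option and compare with the original:
(A) xy  ->  (-4x)(-4y) = 16xy   [differs from xy: not invariant]
(B) y/x  ->  (-4y)/(-4x) = y/x   [equals y/x: invariant]
(C) x + y  ->  (-4x) + (-4y) = -4x - 4y   [differs from x + y: not invariant]
(D) x^2 + y^2  ->  (-4x)^2 + (-4y)^2 = 16x^2 + 16y^2   [differs from x^2 + y^2: not invariant]

Only option (B), y/x, is unchanged by the transformation.
The common factor -4 cancels in a ratio of coordinates, while sums, products and sums of squares pick up factors of -4 or 16.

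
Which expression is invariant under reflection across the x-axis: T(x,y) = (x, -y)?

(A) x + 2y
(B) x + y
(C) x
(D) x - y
C

The map is reflection across the x-axis: T(x,y) = (x, -y).
Substitute the transformed coordinates into each option and compare with the original:
(A) x + 2y  ->  (x) + 2(-y) = x - 2y   [differs from x + 2y: not invariant]
(B) x + y  ->  (x) + (-y) = x - y   [differs from x + y: not invariant]
(C) x  ->  (x) = x   [equals x: invariant]
(D) x - y  ->  (x) - (-y) = x + y   [differs from x - y: not invariant]

Only option (C), x, is unchanged by the transformation.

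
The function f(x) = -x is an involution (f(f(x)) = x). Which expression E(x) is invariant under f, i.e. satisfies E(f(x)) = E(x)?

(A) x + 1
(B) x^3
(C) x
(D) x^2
D

Replace x by f(x) = -x in each option and simplify. As a quick numerical cross-check, also compare E(4) with E(f(4)) = E(-4).

(A) x + 1  ->  (-x) + 1 = 1 - x; check: E(4) = 5 but E(-4) = -3.   [not invariant]
(B) x^3  ->  (-x)^3 = -x^3; check: E(4) = 64 but E(-4) = -64.   [not invariant]
(C) x  ->  (-x) = -x; check: E(4) = 4 but E(-4) = -4.   [not invariant]
(D) x^2  ->  (-x)^2, which simplifies back to x^2; check: E(4) = 16, E(-4) = 16.   [invariant]

Only (D) is unchanged. E is symmetric under swapping x with f(x) = -x, which is exactly what an involution does.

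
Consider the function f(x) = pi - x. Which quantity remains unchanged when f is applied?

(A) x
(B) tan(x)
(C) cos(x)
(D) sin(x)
D

For f(x) = pi - x:
sin(pi - x) = sin(x), so sine is invariant under this transformation.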